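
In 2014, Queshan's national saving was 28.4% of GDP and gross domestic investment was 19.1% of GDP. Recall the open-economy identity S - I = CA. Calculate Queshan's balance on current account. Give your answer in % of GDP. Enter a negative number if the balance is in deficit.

S - I = CA (net lending to the rest of the world).
CA = S - I = 28.4 - 19.1 = 9.3

9.3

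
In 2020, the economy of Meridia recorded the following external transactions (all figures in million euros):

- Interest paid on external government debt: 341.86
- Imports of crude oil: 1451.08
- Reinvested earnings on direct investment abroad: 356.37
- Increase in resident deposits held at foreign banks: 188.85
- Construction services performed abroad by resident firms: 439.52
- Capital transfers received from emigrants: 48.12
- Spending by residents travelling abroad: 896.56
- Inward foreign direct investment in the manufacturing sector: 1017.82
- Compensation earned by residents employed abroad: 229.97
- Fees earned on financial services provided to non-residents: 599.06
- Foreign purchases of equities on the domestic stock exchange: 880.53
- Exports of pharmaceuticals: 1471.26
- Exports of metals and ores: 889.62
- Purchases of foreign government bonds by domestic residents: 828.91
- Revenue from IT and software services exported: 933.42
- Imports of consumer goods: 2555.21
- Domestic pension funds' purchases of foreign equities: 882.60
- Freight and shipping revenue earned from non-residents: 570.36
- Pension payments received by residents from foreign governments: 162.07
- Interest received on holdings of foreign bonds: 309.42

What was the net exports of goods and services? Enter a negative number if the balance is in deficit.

0.39

Goods: 1471.26 - 1451.08 - 2555.21 + 889.62 = -1645.41
Services: 570.36 + 439.52 + 933.42 - 896.56 + 599.06 = 1645.80
Trade balance = -1645.41 + 1645.80 = 0.39
(Excluded from the trade balance — primary income: interest paid on external government debt 341.86, reinvested earnings on direct investment abroad 356.37, compensation earned by residents employed abroad 229.97, interest received on holdings of foreign bonds 309.42; financial account: increase in resident deposits held at foreign banks 188.85, inward foreign direct investment in the manufacturing sector 1017.82, foreign purchases of equities on the domestic stock exchange 880.53, purchases of foreign government bonds by domestic residents 828.91, domestic pension funds' purchases of foreign equities 882.60; capital account: capital transfers received from emigrants 48.12; secondary income: pension payments received by residents from foreign governments 162.07.)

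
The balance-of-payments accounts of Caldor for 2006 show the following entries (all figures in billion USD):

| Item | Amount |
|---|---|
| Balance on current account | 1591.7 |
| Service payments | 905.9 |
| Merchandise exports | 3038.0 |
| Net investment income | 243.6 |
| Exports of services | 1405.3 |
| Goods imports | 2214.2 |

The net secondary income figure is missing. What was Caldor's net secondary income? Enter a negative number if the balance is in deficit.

Current account = goods balance + services balance + net primary income + net secondary income
Sum of the known components = 1566.8
Net secondary income = CA - (known components) = 1591.7 - 1566.8 = 24.9

24.9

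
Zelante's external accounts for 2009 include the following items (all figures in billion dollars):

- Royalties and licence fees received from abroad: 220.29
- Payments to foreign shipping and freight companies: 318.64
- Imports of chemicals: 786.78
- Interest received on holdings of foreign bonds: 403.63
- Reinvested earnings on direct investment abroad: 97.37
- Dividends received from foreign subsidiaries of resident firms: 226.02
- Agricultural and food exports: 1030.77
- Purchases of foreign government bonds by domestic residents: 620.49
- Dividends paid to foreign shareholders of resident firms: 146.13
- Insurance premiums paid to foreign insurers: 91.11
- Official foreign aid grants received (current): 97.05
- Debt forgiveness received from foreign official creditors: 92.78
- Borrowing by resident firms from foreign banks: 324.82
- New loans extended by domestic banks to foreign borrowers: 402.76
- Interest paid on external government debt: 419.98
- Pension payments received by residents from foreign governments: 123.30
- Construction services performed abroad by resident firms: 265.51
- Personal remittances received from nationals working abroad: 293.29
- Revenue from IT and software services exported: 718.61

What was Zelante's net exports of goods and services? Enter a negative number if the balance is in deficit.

Goods: 1030.77 - 786.78 = 243.99
Services: 718.61 - 318.64 - 91.11 + 220.29 + 265.51 = 794.66
Trade balance = 243.99 + 794.66 = 1038.65
(Excluded from the trade balance — primary income: interest received on holdings of foreign bonds 403.63, reinvested earnings on direct investment abroad 97.37, dividends received from foreign subsidiaries of resident firms 226.02, dividends paid to foreign shareholders of resident firms 146.13, interest paid on external government debt 419.98; financial account: purchases of foreign government bonds by domestic residents 620.49, borrowing by resident firms from foreign banks 324.82, new loans extended by domestic banks to foreign borrowers 402.76; secondary income: official foreign aid grants received (current) 97.05, pension payments received by residents from foreign governments 123.30, personal remittances received from nationals working abroad 293.29; capital account: debt forgiveness received from foreign official creditors 92.78.)

1038.65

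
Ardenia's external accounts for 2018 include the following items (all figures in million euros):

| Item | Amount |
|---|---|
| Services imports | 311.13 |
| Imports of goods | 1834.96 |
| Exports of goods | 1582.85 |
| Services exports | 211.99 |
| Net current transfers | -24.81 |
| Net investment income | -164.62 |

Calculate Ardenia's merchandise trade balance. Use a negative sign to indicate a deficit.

Goods balance = 1582.85 - 1834.96 = -252.11

-252.11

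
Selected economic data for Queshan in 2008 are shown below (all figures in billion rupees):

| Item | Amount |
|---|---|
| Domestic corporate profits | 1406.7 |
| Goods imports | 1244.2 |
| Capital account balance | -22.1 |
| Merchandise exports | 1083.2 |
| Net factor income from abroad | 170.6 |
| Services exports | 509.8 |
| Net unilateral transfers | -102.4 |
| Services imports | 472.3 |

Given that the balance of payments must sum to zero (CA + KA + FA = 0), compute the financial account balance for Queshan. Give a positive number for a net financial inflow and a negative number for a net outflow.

Goods balance = 1083.2 - 1244.2 = -161.0
Services balance = 509.8 - 472.3 = 37.5
Trade balance (goods + services) = -161.0 + 37.5 = -123.5
Net primary income = 170.6
Net secondary income = -102.4
Current account = -123.5 + 170.6 + (-102.4) = -55.3
Financial account = -(-55.3 + (-22.1)) = 77.4

77.4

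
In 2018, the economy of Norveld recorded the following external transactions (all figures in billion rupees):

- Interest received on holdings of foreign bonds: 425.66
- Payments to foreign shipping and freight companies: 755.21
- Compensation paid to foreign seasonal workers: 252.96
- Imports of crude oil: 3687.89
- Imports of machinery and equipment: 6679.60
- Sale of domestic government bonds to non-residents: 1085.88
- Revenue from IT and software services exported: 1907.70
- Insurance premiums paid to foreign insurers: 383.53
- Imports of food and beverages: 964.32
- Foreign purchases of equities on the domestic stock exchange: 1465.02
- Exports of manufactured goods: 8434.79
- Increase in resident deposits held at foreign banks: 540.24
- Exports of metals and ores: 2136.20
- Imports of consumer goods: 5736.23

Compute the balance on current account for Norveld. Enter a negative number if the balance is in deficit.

Goods: -5736.23 - 3687.89 - 964.32 + 2136.20 - 6679.60 + 8434.79 = -6497.05
Services: 1907.70 - 383.53 - 755.21 = 768.96
Primary income: 425.66 - 252.96 = 172.70
Current account = (-6497.05) + 768.96 + 172.70 = -5555.39
(Excluded from the current account — financial account: sale of domestic government bonds to non-residents 1085.88, foreign purchases of equities on the domestic stock exchange 1465.02, increase in resident deposits held at foreign banks 540.24.)

-5555.39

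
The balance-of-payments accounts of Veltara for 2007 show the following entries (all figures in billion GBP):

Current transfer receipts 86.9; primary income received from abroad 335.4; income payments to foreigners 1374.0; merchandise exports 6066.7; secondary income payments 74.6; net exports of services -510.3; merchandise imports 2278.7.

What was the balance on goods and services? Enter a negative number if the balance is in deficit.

3277.7

Goods balance = 6066.7 - 2278.7 = 3788.0
Services balance = -510.3
Trade balance (goods + services) = 3788.0 + (-510.3) = 3277.7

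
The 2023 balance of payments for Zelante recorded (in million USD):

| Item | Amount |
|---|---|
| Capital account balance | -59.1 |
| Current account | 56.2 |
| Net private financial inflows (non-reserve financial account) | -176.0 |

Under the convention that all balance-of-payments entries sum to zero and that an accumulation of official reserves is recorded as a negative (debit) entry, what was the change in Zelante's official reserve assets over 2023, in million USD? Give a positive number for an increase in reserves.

-178.9

Official reserve transactions balance = -(56.2 + (-59.1) + (-176.0)) = 178.9
An accumulation of reserves is recorded as a debit (negative entry), so the change in the stock of reserves is the negative of that balance.
Change in official reserves = -(178.9) = -178.9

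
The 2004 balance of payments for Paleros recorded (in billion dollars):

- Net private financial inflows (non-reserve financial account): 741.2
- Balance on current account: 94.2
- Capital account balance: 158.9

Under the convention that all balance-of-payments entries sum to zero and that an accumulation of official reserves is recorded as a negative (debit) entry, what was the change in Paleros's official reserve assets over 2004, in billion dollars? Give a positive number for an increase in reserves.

Official reserve transactions balance = -(94.2 + 158.9 + 741.2) = -994.3
An accumulation of reserves is recorded as a debit (negative entry), so the change in the stock of reserves is the negative of that balance.
Change in official reserves = -(-994.3) = 994.3

994.3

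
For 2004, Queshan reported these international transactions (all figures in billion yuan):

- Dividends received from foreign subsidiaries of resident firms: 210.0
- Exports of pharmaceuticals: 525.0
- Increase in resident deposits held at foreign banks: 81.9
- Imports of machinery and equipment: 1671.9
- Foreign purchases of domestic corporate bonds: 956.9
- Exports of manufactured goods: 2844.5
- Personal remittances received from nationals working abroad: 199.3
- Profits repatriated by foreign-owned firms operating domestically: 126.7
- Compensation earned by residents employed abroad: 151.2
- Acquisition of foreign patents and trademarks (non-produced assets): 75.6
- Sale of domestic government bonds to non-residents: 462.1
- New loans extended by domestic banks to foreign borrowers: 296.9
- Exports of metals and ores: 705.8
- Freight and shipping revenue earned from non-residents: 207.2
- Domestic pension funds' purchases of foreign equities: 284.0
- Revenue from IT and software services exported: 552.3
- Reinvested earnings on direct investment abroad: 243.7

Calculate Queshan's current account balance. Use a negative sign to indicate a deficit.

Goods: 2844.5 + 525.0 + 705.8 - 1671.9 = 2403.4
Services: 552.3 + 207.2 = 759.5
Primary income: 151.2 - 126.7 + 210.0 + 243.7 = 478.2
Secondary income: 199.3
Current account = 2403.4 + 759.5 + 478.2 + 199.3 = 3840.4
(Excluded from the current account — financial account: increase in resident deposits held at foreign banks 81.9, foreign purchases of domestic corporate bonds 956.9, sale of domestic government bonds to non-residents 462.1, new loans extended by domestic banks to foreign borrowers 296.9, domestic pension funds' purchases of foreign equities 284.0; capital account: acquisition of foreign patents and trademarks (non-produced assets) 75.6.)

3840.4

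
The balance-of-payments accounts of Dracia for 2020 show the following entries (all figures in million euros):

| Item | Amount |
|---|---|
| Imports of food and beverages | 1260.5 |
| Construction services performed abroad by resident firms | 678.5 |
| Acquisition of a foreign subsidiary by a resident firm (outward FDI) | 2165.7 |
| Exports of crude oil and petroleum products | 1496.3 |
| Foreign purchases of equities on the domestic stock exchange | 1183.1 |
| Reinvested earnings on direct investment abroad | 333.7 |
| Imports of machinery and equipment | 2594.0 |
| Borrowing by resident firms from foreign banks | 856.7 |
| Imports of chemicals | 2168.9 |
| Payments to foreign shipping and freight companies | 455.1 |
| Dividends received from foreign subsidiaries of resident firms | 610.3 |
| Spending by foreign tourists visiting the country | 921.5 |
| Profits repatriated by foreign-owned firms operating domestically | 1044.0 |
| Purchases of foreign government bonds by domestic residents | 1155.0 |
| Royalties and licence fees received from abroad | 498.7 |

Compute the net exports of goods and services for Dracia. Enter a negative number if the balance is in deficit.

-2883.5

Goods: -2168.9 + 1496.3 - 1260.5 - 2594.0 = -4527.1
Services: -455.1 + 498.7 + 921.5 + 678.5 = 1643.6
Trade balance = -4527.1 + 1643.6 = -2883.5
(Excluded from the trade balance — financial account: acquisition of a foreign subsidiary by a resident firm (outward FDI) 2165.7, foreign purchases of equities on the domestic stock exchange 1183.1, borrowing by resident firms from foreign banks 856.7, purchases of foreign government bonds by domestic residents 1155.0; primary income: reinvested earnings on direct investment abroad 333.7, dividends received from foreign subsidiaries of resident firms 610.3, profits repatriated by foreign-owned firms operating domestically 1044.0.)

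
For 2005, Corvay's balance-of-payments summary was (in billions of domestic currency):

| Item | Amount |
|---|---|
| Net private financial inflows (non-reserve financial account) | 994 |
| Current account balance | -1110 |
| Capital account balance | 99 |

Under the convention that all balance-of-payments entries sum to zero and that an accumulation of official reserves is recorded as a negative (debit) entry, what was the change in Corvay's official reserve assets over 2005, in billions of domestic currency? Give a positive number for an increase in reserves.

Official reserve transactions balance = -((-1110) + 99 + 994) = 17
An accumulation of reserves is recorded as a debit (negative entry), so the change in the stock of reserves is the negative of that balance.
Change in official reserves = -(17) = -17

-17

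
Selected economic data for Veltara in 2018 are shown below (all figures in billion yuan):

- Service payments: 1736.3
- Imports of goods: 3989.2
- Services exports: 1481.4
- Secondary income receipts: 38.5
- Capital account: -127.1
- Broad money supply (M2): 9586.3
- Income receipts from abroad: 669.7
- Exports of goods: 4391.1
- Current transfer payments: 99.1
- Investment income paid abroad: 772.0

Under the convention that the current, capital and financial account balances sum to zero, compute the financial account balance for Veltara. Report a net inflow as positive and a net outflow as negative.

Goods balance = 4391.1 - 3989.2 = 401.9
Services balance = 1481.4 - 1736.3 = -254.9
Trade balance (goods + services) = 401.9 + (-254.9) = 147.0
Net primary income = 669.7 - 772.0 = -102.3
Net secondary income = 38.5 - 99.1 = -60.6
Current account = 147.0 + (-102.3) + (-60.6) = -15.9
Financial account = -(-15.9 + (-127.1)) = 143.0

143.0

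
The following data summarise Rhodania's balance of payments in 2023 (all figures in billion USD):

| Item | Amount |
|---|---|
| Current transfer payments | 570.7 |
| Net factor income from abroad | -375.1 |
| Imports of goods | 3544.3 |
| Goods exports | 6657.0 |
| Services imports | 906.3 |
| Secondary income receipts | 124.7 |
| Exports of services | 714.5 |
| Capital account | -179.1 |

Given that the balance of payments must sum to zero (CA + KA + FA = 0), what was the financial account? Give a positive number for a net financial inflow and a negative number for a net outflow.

-1920.7

Goods balance = 6657.0 - 3544.3 = 3112.7
Services balance = 714.5 - 906.3 = -191.8
Trade balance (goods + services) = 3112.7 + (-191.8) = 2920.9
Net primary income = -375.1
Net secondary income = 124.7 - 570.7 = -446.0
Current account = 2920.9 + (-375.1) + (-446.0) = 2099.8
Financial account = -(2099.8 + (-179.1)) = -1920.7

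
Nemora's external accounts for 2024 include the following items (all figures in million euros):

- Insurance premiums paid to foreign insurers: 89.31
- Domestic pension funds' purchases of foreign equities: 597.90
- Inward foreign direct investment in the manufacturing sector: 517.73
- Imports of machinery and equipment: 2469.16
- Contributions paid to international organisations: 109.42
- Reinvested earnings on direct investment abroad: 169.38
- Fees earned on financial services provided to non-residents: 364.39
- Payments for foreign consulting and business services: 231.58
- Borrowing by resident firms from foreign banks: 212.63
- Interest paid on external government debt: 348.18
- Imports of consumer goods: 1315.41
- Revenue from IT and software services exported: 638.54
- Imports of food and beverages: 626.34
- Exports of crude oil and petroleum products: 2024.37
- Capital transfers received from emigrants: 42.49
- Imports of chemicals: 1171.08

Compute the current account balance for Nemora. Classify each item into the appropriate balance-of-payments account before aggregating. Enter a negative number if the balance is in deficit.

Goods: -626.34 - 2469.16 - 1315.41 + 2024.37 - 1171.08 = -3557.62
Services: 364.39 + 638.54 - 89.31 - 231.58 = 682.04
Primary income: -348.18 + 169.38 = -178.80
Secondary income: -109.42
Current account = (-3557.62) + 682.04 + (-178.80) + (-109.42) = -3163.80
(Excluded from the current account — financial account: domestic pension funds' purchases of foreign equities 597.90, inward foreign direct investment in the manufacturing sector 517.73, borrowing by resident firms from foreign banks 212.63; capital account: capital transfers received from emigrants 42.49.)

-3163.80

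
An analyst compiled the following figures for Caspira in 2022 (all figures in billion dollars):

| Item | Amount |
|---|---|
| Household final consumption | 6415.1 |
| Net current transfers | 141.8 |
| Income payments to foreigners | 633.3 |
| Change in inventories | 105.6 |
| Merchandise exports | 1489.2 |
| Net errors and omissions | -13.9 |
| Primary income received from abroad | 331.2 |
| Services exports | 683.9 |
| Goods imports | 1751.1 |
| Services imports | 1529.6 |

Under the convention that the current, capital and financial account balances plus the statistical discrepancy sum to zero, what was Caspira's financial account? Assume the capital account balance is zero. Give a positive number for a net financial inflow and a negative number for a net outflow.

Goods balance = 1489.2 - 1751.1 = -261.9
Services balance = 683.9 - 1529.6 = -845.7
Trade balance (goods + services) = -261.9 + (-845.7) = -1107.6
Net primary income = 331.2 - 633.3 = -302.1
Net secondary income = 141.8
Current account = -1107.6 + (-302.1) + 141.8 = -1267.9
Financial account = -(-1267.9 + (-13.9)) = 1281.8

1281.8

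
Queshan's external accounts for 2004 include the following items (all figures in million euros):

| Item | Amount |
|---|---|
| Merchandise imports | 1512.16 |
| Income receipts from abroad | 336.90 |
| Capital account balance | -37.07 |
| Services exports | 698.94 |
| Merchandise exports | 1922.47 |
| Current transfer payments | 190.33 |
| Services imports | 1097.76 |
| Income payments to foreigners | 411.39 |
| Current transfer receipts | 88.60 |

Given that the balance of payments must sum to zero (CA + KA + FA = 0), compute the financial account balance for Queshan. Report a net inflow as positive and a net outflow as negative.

Goods balance = 1922.47 - 1512.16 = 410.31
Services balance = 698.94 - 1097.76 = -398.82
Trade balance (goods + services) = 410.31 + (-398.82) = 11.49
Net primary income = 336.90 - 411.39 = -74.49
Net secondary income = 88.60 - 190.33 = -101.73
Current account = 11.49 + (-74.49) + (-101.73) = -164.73
Financial account = -(-164.73 + (-37.07)) = 201.80

201.80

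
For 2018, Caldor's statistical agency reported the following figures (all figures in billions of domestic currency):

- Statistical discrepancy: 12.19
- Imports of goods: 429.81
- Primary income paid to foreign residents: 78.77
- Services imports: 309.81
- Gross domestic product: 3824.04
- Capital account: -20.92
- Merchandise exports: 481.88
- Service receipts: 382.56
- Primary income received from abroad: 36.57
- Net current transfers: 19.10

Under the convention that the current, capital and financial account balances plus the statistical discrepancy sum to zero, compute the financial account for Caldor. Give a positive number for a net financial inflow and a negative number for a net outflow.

Goods balance = 481.88 - 429.81 = 52.07
Services balance = 382.56 - 309.81 = 72.75
Trade balance (goods + services) = 52.07 + 72.75 = 124.82
Net primary income = 36.57 - 78.77 = -42.20
Net secondary income = 19.10
Current account = 124.82 + (-42.20) + 19.10 = 101.72
Financial account = -(101.72 + (-20.92) + 12.19) = -92.99

-92.99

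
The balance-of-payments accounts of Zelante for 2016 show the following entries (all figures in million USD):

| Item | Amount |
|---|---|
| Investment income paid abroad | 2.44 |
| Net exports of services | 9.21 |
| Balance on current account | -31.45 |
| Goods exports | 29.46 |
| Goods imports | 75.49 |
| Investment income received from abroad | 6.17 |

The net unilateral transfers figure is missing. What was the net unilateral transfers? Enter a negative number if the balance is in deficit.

Current account = goods balance + services balance + net primary income + net secondary income
Sum of the known components = -33.09
Net unilateral transfers = CA - (known components) = -31.45 - (-33.09) = 1.64

1.64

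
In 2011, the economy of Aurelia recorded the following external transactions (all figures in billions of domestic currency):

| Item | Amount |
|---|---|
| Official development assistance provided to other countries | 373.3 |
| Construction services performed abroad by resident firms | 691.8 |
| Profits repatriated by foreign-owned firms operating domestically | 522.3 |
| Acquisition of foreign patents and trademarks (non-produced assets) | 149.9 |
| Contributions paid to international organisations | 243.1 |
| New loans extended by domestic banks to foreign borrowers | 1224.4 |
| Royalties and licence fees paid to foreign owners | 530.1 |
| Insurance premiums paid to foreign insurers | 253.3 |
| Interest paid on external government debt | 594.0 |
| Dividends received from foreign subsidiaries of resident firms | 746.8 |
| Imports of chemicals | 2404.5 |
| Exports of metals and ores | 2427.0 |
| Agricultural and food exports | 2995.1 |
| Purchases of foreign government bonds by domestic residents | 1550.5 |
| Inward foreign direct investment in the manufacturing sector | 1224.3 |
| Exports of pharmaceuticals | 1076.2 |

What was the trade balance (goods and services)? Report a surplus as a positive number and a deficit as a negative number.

4002.2

Goods: 1076.2 + 2995.1 + 2427.0 - 2404.5 = 4093.8
Services: 691.8 - 253.3 - 530.1 = -91.6
Trade balance = 4093.8 + (-91.6) = 4002.2
(Excluded from the trade balance — secondary income: official development assistance provided to other countries 373.3, contributions paid to international organisations 243.1; primary income: profits repatriated by foreign-owned firms operating domestically 522.3, interest paid on external government debt 594.0, dividends received from foreign subsidiaries of resident firms 746.8; capital account: acquisition of foreign patents and trademarks (non-produced assets) 149.9; financial account: new loans extended by domestic banks to foreign borrowers 1224.4, purchases of foreign government bonds by domestic residents 1550.5, inward foreign direct investment in the manufacturing sector 1224.3.)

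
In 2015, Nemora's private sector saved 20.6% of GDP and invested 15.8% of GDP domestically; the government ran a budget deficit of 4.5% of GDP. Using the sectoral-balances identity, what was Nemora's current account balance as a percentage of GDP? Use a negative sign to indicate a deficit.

0.3

By the sectoral-balances identity, CA = (S_private - I) + (T - G).
Private balance = 20.6 - 15.8 = 4.8
Government balance (T - G) = -4.5
CA = 4.8 + (-4.5) = 0.3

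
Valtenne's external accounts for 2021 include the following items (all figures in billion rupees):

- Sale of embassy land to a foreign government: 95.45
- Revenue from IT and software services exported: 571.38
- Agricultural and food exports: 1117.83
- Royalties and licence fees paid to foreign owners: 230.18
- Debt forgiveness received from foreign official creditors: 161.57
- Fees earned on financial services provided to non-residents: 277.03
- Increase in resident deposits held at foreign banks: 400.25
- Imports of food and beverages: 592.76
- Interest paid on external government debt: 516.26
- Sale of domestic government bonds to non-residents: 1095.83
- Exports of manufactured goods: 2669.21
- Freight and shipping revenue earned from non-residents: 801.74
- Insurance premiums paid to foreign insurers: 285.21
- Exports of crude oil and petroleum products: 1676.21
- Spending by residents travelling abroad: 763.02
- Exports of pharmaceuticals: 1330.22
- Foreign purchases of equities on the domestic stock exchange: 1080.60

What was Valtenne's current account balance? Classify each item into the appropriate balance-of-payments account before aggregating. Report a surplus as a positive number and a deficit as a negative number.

6056.19

Goods: -592.76 + 1117.83 + 2669.21 + 1330.22 + 1676.21 = 6200.71
Services: 801.74 - 230.18 - 763.02 + 277.03 + 571.38 - 285.21 = 371.74
Primary income: -516.26
Current account = 6200.71 + 371.74 + (-516.26) = 6056.19
(Excluded from the current account — capital account: sale of embassy land to a foreign government 95.45, debt forgiveness received from foreign official creditors 161.57; financial account: increase in resident deposits held at foreign banks 400.25, sale of domestic government bonds to non-residents 1095.83, foreign purchases of equities on the domestic stock exchange 1080.60.)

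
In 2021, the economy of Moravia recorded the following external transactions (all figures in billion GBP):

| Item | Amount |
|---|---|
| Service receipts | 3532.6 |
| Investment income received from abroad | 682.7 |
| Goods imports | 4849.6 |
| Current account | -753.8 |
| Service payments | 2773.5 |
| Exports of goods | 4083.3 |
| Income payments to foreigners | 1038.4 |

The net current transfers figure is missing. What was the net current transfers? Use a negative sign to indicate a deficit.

-390.9

Current account = goods balance + services balance + net primary income + net secondary income
Sum of the known components = -362.9
Net current transfers = CA - (known components) = -753.8 - (-362.9) = -390.9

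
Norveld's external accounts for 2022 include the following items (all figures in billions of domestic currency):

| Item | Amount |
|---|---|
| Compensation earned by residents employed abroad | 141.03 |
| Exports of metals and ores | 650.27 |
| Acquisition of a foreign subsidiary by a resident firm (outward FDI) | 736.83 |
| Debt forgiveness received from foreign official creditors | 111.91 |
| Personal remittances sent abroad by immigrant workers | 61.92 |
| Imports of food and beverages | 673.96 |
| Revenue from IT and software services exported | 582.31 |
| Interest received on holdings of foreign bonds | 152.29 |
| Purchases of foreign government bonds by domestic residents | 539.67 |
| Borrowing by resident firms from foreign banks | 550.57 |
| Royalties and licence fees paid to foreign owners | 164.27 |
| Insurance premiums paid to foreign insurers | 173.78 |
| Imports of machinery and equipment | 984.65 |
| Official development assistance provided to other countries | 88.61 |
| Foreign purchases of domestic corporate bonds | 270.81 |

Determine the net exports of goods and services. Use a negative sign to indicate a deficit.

Goods: 650.27 - 984.65 - 673.96 = -1008.34
Services: -173.78 + 582.31 - 164.27 = 244.26
Trade balance = -1008.34 + 244.26 = -764.08
(Excluded from the trade balance — primary income: compensation earned by residents employed abroad 141.03, interest received on holdings of foreign bonds 152.29; financial account: acquisition of a foreign subsidiary by a resident firm (outward FDI) 736.83, purchases of foreign government bonds by domestic residents 539.67, borrowing by resident firms from foreign banks 550.57, foreign purchases of domestic corporate bonds 270.81; capital account: debt forgiveness received from foreign official creditors 111.91; secondary income: personal remittances sent abroad by immigrant workers 61.92, official development assistance provided to other countries 88.61.)

-764.08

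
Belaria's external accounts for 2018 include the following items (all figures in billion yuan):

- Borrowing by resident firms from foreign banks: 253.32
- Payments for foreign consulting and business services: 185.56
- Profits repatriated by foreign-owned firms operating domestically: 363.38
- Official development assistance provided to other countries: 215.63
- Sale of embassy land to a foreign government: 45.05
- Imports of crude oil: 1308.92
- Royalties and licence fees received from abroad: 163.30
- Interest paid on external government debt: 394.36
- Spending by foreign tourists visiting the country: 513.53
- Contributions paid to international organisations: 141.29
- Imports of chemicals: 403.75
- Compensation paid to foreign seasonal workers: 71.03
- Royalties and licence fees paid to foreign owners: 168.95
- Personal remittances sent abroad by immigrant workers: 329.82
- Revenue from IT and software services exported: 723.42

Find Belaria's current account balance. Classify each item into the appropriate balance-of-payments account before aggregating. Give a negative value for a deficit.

Goods: -403.75 - 1308.92 = -1712.67
Services: 163.30 - 185.56 + 723.42 + 513.53 - 168.95 = 1045.74
Primary income: -363.38 - 394.36 - 71.03 = -828.77
Secondary income: -215.63 - 141.29 - 329.82 = -686.74
Current account = (-1712.67) + 1045.74 + (-828.77) + (-686.74) = -2182.44
(Excluded from the current account — financial account: borrowing by resident firms from foreign banks 253.32; capital account: sale of embassy land to a foreign government 45.05.)

-2182.44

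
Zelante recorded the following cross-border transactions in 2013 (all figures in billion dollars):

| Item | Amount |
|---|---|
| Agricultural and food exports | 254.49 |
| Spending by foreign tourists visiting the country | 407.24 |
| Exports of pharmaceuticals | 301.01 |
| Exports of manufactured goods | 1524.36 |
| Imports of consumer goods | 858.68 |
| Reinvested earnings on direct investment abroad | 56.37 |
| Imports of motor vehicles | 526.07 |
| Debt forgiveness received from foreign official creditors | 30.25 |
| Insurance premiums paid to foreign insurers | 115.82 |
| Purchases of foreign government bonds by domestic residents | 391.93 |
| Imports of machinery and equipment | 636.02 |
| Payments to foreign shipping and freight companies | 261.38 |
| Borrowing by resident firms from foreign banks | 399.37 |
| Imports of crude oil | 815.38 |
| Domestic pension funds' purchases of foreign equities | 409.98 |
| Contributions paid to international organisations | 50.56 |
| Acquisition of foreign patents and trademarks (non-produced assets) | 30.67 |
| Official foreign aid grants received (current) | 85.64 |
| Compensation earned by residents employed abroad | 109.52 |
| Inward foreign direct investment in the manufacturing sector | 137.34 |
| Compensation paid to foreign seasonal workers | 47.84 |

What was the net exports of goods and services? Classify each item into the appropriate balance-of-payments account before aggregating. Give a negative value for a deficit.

-726.25

Goods: -636.02 + 1524.36 - 858.68 + 301.01 - 815.38 - 526.07 + 254.49 = -756.29
Services: -115.82 + 407.24 - 261.38 = 30.04
Trade balance = -756.29 + 30.04 = -726.25
(Excluded from the trade balance — primary income: reinvested earnings on direct investment abroad 56.37, compensation earned by residents employed abroad 109.52, compensation paid to foreign seasonal workers 47.84; capital account: debt forgiveness received from foreign official creditors 30.25, acquisition of foreign patents and trademarks (non-produced assets) 30.67; financial account: purchases of foreign government bonds by domestic residents 391.93, borrowing by resident firms from foreign banks 399.37, domestic pension funds' purchases of foreign equities 409.98, inward foreign direct investment in the manufacturing sector 137.34; secondary income: contributions paid to international organisations 50.56, official foreign aid grants received (current) 85.64.)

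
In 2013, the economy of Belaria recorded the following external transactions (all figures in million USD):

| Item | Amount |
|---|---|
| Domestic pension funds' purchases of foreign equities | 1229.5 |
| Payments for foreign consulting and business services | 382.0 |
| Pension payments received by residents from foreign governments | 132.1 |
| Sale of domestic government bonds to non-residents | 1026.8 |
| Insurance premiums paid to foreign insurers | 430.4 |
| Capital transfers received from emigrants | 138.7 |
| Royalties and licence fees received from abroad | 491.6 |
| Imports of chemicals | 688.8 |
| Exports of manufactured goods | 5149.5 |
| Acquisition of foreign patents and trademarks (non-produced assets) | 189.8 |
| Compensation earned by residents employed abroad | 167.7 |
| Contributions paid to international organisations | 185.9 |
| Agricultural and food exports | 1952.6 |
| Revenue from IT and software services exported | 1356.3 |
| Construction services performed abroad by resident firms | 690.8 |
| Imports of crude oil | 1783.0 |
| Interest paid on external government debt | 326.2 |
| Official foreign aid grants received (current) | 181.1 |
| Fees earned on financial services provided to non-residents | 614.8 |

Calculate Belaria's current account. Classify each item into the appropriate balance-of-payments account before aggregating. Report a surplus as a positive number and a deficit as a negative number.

Goods: -1783.0 + 1952.6 + 5149.5 - 688.8 = 4630.3
Services: 491.6 + 614.8 - 382.0 + 690.8 - 430.4 + 1356.3 = 2341.1
Primary income: -326.2 + 167.7 = -158.5
Secondary income: 132.1 + 181.1 - 185.9 = 127.3
Current account = 4630.3 + 2341.1 + (-158.5) + 127.3 = 6940.2
(Excluded from the current account — financial account: domestic pension funds' purchases of foreign equities 1229.5, sale of domestic government bonds to non-residents 1026.8; capital account: capital transfers received from emigrants 138.7, acquisition of foreign patents and trademarks (non-produced assets) 189.8.)

6940.2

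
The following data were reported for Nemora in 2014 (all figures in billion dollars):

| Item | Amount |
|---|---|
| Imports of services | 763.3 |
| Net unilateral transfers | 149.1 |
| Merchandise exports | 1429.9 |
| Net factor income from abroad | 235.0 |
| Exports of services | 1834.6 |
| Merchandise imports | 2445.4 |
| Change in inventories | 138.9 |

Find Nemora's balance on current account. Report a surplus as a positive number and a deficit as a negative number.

439.9

Goods balance = 1429.9 - 2445.4 = -1015.5
Services balance = 1834.6 - 763.3 = 1071.3
Trade balance (goods + services) = -1015.5 + 1071.3 = 55.8
Net primary income = 235.0
Net secondary income = 149.1
Current account = 55.8 + 235.0 + 149.1 = 439.9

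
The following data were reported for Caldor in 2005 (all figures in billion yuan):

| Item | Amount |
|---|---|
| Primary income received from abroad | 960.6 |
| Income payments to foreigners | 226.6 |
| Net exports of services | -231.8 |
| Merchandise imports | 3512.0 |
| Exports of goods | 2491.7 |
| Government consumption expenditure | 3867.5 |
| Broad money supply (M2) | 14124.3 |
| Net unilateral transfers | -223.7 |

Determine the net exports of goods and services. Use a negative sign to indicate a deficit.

Goods balance = 2491.7 - 3512.0 = -1020.3
Services balance = -231.8
Trade balance (goods + services) = -1020.3 + (-231.8) = -1252.1

-1252.1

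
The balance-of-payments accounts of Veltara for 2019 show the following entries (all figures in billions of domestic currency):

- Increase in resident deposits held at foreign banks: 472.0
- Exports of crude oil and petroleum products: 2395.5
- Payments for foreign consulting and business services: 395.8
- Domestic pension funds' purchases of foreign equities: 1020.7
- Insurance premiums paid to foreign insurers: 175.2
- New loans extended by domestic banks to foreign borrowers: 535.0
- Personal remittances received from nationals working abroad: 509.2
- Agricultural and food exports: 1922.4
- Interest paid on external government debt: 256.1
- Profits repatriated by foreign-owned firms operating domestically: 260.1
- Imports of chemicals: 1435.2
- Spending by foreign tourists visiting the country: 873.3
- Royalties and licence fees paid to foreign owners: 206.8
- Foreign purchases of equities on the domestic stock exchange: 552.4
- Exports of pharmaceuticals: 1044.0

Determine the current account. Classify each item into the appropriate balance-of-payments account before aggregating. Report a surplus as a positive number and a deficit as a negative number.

4015.2

Goods: -1435.2 + 1922.4 + 1044.0 + 2395.5 = 3926.7
Services: 873.3 - 206.8 - 175.2 - 395.8 = 95.5
Primary income: -256.1 - 260.1 = -516.2
Secondary income: 509.2
Current account = 3926.7 + 95.5 + (-516.2) + 509.2 = 4015.2
(Excluded from the current account — financial account: increase in resident deposits held at foreign banks 472.0, domestic pension funds' purchases of foreign equities 1020.7, new loans extended by domestic banks to foreign borrowers 535.0, foreign purchases of equities on the domestic stock exchange 552.4.)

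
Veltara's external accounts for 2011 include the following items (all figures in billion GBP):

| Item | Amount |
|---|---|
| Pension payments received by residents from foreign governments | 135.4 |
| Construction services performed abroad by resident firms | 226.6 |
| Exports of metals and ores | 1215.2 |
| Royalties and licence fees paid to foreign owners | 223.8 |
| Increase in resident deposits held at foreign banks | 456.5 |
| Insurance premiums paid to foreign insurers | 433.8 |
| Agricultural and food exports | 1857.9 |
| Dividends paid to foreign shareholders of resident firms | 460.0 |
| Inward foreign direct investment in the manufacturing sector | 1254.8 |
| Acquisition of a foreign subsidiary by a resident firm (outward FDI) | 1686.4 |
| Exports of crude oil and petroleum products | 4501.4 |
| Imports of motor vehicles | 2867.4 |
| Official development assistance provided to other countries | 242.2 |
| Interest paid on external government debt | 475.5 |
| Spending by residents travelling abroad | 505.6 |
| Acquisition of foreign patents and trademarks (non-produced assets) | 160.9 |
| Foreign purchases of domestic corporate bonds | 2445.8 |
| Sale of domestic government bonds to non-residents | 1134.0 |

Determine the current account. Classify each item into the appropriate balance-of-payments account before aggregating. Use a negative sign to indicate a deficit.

2728.2

Goods: 4501.4 - 2867.4 + 1215.2 + 1857.9 = 4707.1
Services: -223.8 - 505.6 + 226.6 - 433.8 = -936.6
Primary income: -475.5 - 460.0 = -935.5
Secondary income: -242.2 + 135.4 = -106.8
Current account = 4707.1 + (-936.6) + (-935.5) + (-106.8) = 2728.2
(Excluded from the current account — financial account: increase in resident deposits held at foreign banks 456.5, inward foreign direct investment in the manufacturing sector 1254.8, acquisition of a foreign subsidiary by a resident firm (outward FDI) 1686.4, foreign purchases of domestic corporate bonds 2445.8, sale of domestic government bonds to non-residents 1134.0; capital account: acquisition of foreign patents and trademarks (non-produced assets) 160.9.)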